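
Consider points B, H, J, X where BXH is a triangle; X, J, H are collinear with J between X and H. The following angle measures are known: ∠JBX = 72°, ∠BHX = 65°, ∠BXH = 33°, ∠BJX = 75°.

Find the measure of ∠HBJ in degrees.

1. ∠BHJ = 65°  [J on ray HX]
2. ∠BJH = 105°  [linear pair at J on XH]
3. ∠HBJ = 10°  [△BJH]

∠HBJ = 10°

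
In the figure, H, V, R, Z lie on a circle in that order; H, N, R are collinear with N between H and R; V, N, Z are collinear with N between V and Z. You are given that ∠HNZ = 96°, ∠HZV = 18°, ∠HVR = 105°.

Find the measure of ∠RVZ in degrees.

∠RVZ = 66°

1. ∠RNV = 96°  [vertical angles at N]
2. ∠HRV = 18°  [same arc HV]
3. ∠RVZ = 66°  [△VNR]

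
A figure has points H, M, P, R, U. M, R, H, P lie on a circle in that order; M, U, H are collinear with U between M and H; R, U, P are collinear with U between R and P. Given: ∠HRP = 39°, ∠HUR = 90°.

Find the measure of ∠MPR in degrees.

1. ∠HMP = 39°  [same arc HP]
2. ∠MUP = 90°  [vertical angles at U]
3. ∠MPR = 51°  [△MUP]

∠MPR = 51°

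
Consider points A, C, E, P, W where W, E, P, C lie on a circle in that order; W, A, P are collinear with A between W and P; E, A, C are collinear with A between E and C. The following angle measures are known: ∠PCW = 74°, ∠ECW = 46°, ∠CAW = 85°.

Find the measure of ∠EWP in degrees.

∠EWP = 28°

1. ∠PEW = 106°  [cyclic WEPC, opposite ∠E+∠C]
2. ∠EPW = 46°  [same arc WE]
3. ∠EWP = 28°  [△WEP]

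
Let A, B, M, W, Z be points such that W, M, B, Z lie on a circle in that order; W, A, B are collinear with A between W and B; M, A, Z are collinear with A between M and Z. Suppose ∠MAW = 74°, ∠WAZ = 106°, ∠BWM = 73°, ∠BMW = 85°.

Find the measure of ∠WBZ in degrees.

1. ∠BAZ = 74°  [vertical angles at A]
2. ∠BZM = 73°  [same arc MB]
3. ∠WBZ = 33°  [△BAZ]

∠WBZ = 33°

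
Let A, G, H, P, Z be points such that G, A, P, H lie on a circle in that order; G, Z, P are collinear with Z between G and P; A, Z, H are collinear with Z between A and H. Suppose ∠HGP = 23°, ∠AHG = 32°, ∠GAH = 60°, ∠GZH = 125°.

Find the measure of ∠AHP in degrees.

1. ∠GPH = 60°  [same arc GH]
2. ∠HZP = 55°  [linear pair at Z on GP]
3. ∠AHP = 65°  [△PZH]

∠AHP = 65°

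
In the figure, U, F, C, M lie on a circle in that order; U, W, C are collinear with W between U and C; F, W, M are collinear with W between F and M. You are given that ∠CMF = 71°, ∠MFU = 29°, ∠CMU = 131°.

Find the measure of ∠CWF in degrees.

1. ∠CUF = 71°  [same arc FC]
2. ∠FWU = 80°  [△UWF]
3. ∠CWF = 100°  [linear pair at W on UC]

∠CWF = 100°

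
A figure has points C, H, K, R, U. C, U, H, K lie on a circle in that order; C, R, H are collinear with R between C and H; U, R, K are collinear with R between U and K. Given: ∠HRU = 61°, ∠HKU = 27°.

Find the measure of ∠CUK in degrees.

1. ∠CRU = 119°  [linear pair at R on CH]
2. ∠HCU = 27°  [same arc UH]
3. ∠CUK = 34°  [△CRU]

∠CUK = 34°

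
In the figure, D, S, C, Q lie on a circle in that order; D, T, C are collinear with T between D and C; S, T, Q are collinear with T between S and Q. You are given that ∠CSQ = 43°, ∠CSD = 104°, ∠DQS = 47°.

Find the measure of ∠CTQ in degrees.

1. ∠CDQ = 43°  [same arc CQ]
2. ∠DTQ = 90°  [△DTQ]
3. ∠CTQ = 90°  [linear pair at T on DC]

∠CTQ = 90°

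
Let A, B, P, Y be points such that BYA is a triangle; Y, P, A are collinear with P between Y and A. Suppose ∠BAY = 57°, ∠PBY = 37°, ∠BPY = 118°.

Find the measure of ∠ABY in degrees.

∠ABY = 98°

1. ∠BYP = 25°  [△BYP]
2. ∠AYB = 25°  [P on ray YA]
3. ∠ABY = 98°  [△BYA]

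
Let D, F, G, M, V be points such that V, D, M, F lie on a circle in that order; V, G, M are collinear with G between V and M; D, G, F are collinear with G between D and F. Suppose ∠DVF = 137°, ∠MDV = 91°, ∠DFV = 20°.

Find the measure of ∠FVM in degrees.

∠FVM = 68°

1. ∠FDV = 23°  [△VDF]
2. ∠MFV = 89°  [cyclic VDMF, opposite ∠D+∠F]
3. ∠FMV = 23°  [same arc VF]
4. ∠FVM = 68°  [△VMF]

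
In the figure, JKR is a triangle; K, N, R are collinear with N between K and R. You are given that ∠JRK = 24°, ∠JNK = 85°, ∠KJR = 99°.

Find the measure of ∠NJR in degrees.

1. ∠JRN = 24°  [N on ray RK]
2. ∠JNR = 95°  [linear pair at N on KR]
3. ∠NJR = 61°  [△JNR]

∠NJR = 61°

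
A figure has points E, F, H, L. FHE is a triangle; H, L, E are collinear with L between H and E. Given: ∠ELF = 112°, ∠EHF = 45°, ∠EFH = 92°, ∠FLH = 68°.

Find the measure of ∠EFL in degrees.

∠EFL = 25°

1. ∠FEH = 43°  [△FHE]
2. ∠FEL = 43°  [L on ray EH]
3. ∠EFL = 25°  [△FLE]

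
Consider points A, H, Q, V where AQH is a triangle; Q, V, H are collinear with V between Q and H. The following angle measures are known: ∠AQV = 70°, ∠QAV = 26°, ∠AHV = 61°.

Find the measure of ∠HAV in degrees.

∠HAV = 23°

1. ∠AVQ = 84°  [△AQV]
2. ∠AVH = 96°  [linear pair at V on QH]
3. ∠HAV = 23°  [△AVH]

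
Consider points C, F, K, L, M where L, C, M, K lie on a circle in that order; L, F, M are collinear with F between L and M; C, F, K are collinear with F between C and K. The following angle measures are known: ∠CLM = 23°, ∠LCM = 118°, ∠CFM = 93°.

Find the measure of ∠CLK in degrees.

1. ∠CKM = 23°  [same arc CM]
2. ∠CML = 39°  [△LCM]
3. ∠KCM = 48°  [△CFM]
4. ∠CMK = 109°  [△CMK]
5. ∠CLK = 71°  [cyclic LCMK, opposite ∠L+∠M]

∠CLK = 71°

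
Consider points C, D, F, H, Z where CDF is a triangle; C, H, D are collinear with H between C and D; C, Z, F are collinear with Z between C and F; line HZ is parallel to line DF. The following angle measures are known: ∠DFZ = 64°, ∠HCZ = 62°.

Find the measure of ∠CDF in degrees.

1. ∠CFD = 64°  [Z on ray FC]
2. ∠DCF = 62°  [H on CD, Z on CF]
3. ∠CDF = 54°  [△CDF]

∠CDF = 54°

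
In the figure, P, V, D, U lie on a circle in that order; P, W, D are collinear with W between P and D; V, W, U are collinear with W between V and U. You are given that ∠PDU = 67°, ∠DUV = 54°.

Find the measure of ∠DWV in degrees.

∠DWV = 121°

1. ∠PVU = 67°  [same arc PU]
2. ∠DPV = 54°  [same arc VD]
3. ∠PWV = 59°  [△PWV]
4. ∠DWV = 121°  [linear pair at W on PD]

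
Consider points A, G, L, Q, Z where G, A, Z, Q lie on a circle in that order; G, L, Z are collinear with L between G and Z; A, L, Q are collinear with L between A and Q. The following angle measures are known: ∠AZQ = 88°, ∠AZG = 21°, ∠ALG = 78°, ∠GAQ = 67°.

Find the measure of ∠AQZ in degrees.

1. ∠QLZ = 78°  [vertical angles at L]
2. ∠GZQ = 67°  [same arc GQ]
3. ∠AQZ = 35°  [△ZLQ]

∠AQZ = 35°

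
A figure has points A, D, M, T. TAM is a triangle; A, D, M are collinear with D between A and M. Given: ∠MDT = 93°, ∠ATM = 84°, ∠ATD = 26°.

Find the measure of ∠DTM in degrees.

1. ∠ADT = 87°  [linear pair at D on AM]
2. ∠DAT = 67°  [△TAD]
3. ∠MAT = 67°  [D on ray AM]
4. ∠AMT = 29°  [△TAM]
5. ∠DMT = 29°  [D on ray MA]
6. ∠DTM = 58°  [△TDM]

∠DTM = 58°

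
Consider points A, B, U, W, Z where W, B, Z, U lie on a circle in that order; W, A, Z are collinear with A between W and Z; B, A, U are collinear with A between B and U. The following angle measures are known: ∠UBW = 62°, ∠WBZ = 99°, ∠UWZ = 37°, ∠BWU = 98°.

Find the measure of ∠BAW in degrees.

∠BAW = 57°

1. ∠BUW = 20°  [△WBU]
2. ∠UBZ = 37°  [same arc ZU]
3. ∠BZW = 20°  [same arc WB]
4. ∠BAZ = 123°  [△BAZ]
5. ∠BAW = 57°  [linear pair at A on WZ]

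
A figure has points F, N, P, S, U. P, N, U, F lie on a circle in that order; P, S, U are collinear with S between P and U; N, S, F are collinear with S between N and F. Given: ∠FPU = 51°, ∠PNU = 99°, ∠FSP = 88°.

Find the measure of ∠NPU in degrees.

1. ∠FNU = 51°  [same arc UF]
2. ∠NSU = 88°  [vertical angles at S]
3. ∠NUP = 41°  [△NSU]
4. ∠NPU = 40°  [△PNU]

∠NPU = 40°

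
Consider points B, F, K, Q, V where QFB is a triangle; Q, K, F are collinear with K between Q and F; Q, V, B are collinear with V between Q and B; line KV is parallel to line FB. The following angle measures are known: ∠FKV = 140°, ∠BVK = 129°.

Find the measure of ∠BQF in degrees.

1. ∠QKV = 40°  [linear pair at K on QF]
2. ∠KVQ = 51°  [linear pair at V on QB]
3. ∠KQV = 89°  [△QKV]
4. ∠BQF = 89°  [K on QF, V on QB]

∠BQF = 89°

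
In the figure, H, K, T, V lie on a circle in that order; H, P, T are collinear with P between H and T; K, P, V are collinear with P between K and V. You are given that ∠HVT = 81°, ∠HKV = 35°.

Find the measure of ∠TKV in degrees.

1. ∠HTV = 35°  [same arc HV]
2. ∠THV = 64°  [△HTV]
3. ∠TKV = 64°  [same arc TV]

∠TKV = 64°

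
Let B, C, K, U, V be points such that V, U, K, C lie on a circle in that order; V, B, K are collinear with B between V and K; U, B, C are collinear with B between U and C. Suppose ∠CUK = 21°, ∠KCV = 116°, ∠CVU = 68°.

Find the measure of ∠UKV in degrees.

1. ∠CVK = 21°  [same arc KC]
2. ∠CKV = 43°  [△VKC]
3. ∠CUV = 43°  [same arc VC]
4. ∠UCV = 69°  [△VUC]
5. ∠UKV = 69°  [same arc VU]

∠UKV = 69°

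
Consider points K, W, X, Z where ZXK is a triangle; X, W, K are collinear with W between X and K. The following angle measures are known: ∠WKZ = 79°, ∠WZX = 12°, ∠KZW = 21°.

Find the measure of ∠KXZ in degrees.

∠KXZ = 68°

1. ∠KWZ = 80°  [△ZWK]
2. ∠XWZ = 100°  [linear pair at W on XK]
3. ∠WXZ = 68°  [△ZXW]
4. ∠KXZ = 68°  [W on ray XK]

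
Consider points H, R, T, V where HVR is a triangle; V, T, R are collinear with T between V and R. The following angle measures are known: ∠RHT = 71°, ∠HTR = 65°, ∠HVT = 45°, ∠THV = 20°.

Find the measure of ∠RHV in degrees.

1. ∠HRT = 44°  [△HTR]
2. ∠HVR = 45°  [T on ray VR]
3. ∠HRV = 44°  [T on ray RV]
4. ∠RHV = 91°  [△HVR]

∠RHV = 91°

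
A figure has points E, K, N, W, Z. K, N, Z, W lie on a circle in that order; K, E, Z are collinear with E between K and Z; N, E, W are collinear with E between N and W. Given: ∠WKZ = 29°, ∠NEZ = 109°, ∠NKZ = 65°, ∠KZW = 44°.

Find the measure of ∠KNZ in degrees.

1. ∠WNZ = 29°  [same arc ZW]
2. ∠KZN = 42°  [△NEZ]
3. ∠KNZ = 73°  [△KNZ]

∠KNZ = 73°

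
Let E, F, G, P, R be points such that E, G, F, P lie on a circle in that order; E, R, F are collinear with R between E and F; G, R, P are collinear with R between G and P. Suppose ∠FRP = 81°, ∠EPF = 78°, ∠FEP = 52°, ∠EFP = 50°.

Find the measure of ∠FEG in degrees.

1. ∠ERG = 81°  [vertical angles at R]
2. ∠EGP = 50°  [same arc EP]
3. ∠FEG = 49°  [△ERG]

∠FEG = 49°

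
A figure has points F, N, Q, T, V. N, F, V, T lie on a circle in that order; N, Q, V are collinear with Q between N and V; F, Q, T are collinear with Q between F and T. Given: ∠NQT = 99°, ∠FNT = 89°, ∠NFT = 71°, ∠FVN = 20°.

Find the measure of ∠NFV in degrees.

1. ∠FTN = 20°  [△NFT]
2. ∠NVT = 71°  [same arc NT]
3. ∠TNV = 61°  [△NQT]
4. ∠NTV = 48°  [△NVT]
5. ∠NFV = 132°  [cyclic NFVT, opposite ∠F+∠T]

∠NFV = 132°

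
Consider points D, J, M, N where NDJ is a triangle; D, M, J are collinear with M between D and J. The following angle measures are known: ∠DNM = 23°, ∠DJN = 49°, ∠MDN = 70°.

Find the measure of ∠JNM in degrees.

1. ∠DMN = 87°  [△NDM]
2. ∠MJN = 49°  [M on ray JD]
3. ∠JMN = 93°  [linear pair at M on DJ]
4. ∠JNM = 38°  [△NMJ]

∠JNM = 38°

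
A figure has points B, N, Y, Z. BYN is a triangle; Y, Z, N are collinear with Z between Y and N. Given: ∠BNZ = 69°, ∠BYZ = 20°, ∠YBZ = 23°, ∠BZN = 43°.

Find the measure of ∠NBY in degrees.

1. ∠BNY = 69°  [Z on ray NY]
2. ∠BYN = 20°  [Z on ray YN]
3. ∠NBY = 91°  [△BYN]

∠NBY = 91°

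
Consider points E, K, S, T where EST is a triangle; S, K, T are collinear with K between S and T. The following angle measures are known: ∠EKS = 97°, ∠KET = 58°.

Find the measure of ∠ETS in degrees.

∠ETS = 39°

1. ∠EKT = 83°  [linear pair at K on ST]
2. ∠ETK = 39°  [△EKT]
3. ∠ETS = 39°  [K on ray TS]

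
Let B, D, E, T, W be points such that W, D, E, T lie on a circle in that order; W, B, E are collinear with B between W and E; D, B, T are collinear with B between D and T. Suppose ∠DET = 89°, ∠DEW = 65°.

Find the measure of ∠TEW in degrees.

1. ∠DWT = 91°  [cyclic WDET, opposite ∠W+∠E]
2. ∠DTW = 65°  [same arc WD]
3. ∠TDW = 24°  [△WDT]
4. ∠TEW = 24°  [same arc WT]

∠TEW = 24°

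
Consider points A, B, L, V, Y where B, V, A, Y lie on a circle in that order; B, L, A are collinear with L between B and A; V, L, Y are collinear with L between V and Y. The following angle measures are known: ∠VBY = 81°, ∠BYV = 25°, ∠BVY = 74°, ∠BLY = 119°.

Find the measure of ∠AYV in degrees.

∠AYV = 45°

1. ∠BAY = 74°  [same arc BY]
2. ∠ALY = 61°  [linear pair at L on BA]
3. ∠AYV = 45°  [△ALY]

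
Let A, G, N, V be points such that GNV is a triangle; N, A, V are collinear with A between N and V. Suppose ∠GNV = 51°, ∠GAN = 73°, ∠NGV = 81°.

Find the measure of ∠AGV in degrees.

∠AGV = 25°

1. ∠GVN = 48°  [△GNV]
2. ∠GAV = 107°  [linear pair at A on NV]
3. ∠AVG = 48°  [A on ray VN]
4. ∠AGV = 25°  [△GAV]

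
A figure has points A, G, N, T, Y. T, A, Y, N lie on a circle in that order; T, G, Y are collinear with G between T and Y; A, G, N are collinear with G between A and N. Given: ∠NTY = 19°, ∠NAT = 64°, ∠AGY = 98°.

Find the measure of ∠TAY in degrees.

1. ∠NAY = 19°  [same arc YN]
2. ∠AGT = 82°  [linear pair at G on TY]
3. ∠AYT = 63°  [△AGY]
4. ∠ATY = 34°  [△TGA]
5. ∠TAY = 83°  [△TAY]

∠TAY = 83°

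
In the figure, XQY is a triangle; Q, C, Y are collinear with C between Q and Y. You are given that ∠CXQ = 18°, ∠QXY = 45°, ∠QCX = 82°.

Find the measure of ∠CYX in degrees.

1. ∠CQX = 80°  [△XQC]
2. ∠XQY = 80°  [C on ray QY]
3. ∠QYX = 55°  [△XQY]
4. ∠CYX = 55°  [C on ray YQ]

∠CYX = 55°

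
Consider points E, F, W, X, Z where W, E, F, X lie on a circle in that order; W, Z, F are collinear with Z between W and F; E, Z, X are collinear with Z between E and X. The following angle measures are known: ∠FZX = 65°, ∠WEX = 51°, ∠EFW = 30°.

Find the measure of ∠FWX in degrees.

1. ∠WZX = 115°  [linear pair at Z on WF]
2. ∠EXW = 30°  [same arc WE]
3. ∠FWX = 35°  [△WZX]

∠FWX = 35°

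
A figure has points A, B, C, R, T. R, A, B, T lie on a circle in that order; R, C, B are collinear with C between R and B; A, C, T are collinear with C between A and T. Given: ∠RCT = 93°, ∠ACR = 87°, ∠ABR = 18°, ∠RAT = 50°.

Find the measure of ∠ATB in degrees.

∠ATB = 43°

1. ∠BCT = 87°  [linear pair at C on RB]
2. ∠RBT = 50°  [same arc RT]
3. ∠ATB = 43°  [△BCT]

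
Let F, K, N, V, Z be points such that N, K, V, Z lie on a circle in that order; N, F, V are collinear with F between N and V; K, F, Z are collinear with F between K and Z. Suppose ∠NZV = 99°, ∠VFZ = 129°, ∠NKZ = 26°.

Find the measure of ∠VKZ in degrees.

∠VKZ = 55°

1. ∠NKV = 81°  [cyclic NKVZ, opposite ∠K+∠Z]
2. ∠KFN = 129°  [vertical angles at F]
3. ∠KNV = 25°  [△NFK]
4. ∠KVN = 74°  [△NKV]
5. ∠KFV = 51°  [linear pair at F on NV]
6. ∠VKZ = 55°  [△KFV]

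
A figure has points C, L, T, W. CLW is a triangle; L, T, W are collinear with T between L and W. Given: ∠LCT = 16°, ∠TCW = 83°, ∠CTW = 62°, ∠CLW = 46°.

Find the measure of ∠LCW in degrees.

∠LCW = 99°

1. ∠CWT = 35°  [△CTW]
2. ∠CWL = 35°  [T on ray WL]
3. ∠LCW = 99°  [△CLW]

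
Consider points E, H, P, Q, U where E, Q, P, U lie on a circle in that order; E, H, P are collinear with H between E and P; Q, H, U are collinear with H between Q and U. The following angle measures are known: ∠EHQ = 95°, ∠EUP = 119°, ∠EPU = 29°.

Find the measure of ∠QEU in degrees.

1. ∠PHU = 95°  [vertical angles at H]
2. ∠PEU = 32°  [△EPU]
3. ∠EQU = 29°  [same arc EU]
4. ∠EHU = 85°  [linear pair at H on EP]
5. ∠EUQ = 63°  [△EHU]
6. ∠QEU = 88°  [△EQU]

∠QEU = 88°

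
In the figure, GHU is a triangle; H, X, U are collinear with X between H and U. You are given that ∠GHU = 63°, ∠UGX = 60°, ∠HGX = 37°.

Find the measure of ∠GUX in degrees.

∠GUX = 20°

1. ∠GHX = 63°  [X on ray HU]
2. ∠GXH = 80°  [△GHX]
3. ∠GXU = 100°  [linear pair at X on HU]
4. ∠GUX = 20°  [△GXU]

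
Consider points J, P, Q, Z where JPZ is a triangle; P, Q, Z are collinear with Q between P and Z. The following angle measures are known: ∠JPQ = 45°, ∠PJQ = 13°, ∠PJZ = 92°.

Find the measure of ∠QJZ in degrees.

1. ∠JQP = 122°  [△JPQ]
2. ∠JPZ = 45°  [Q on ray PZ]
3. ∠JZP = 43°  [△JPZ]
4. ∠JQZ = 58°  [linear pair at Q on PZ]
5. ∠JZQ = 43°  [Q on ray ZP]
6. ∠QJZ = 79°  [△JQZ]

∠QJZ = 79°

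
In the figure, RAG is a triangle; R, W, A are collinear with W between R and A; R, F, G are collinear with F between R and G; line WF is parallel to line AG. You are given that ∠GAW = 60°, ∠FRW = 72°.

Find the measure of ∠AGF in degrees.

1. ∠GAR = 60°  [W on ray AR]
2. ∠ARG = 72°  [W on RA, F on RG]
3. ∠AGR = 48°  [△RAG]
4. ∠AGF = 48°  [F on ray GR]

∠AGF = 48°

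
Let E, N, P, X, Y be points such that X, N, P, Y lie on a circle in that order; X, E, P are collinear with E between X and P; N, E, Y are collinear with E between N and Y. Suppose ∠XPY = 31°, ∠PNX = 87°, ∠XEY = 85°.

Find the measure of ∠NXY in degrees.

1. ∠XNY = 31°  [same arc XY]
2. ∠PYX = 93°  [cyclic XNPY, opposite ∠N+∠Y]
3. ∠PXY = 56°  [△XPY]
4. ∠NYX = 39°  [△XEY]
5. ∠NXY = 110°  [△XNY]

∠NXY = 110°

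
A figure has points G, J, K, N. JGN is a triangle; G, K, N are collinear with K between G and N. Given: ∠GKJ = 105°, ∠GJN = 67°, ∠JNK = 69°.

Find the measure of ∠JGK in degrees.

1. ∠GNJ = 69°  [K on ray NG]
2. ∠JGN = 44°  [△JGN]
3. ∠JGK = 44°  [K on ray GN]

∠JGK = 44°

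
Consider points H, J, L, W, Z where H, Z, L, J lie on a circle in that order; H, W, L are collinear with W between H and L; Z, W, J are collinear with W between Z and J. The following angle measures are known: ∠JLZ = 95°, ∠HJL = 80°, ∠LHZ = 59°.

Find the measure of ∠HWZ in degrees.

∠HWZ = 47°

1. ∠HZL = 100°  [cyclic HZLJ, opposite ∠Z+∠J]
2. ∠LJZ = 59°  [same arc ZL]
3. ∠HLZ = 21°  [△HZL]
4. ∠JZL = 26°  [△ZLJ]
5. ∠LWZ = 133°  [△ZWL]
6. ∠HWZ = 47°  [linear pair at W on HL]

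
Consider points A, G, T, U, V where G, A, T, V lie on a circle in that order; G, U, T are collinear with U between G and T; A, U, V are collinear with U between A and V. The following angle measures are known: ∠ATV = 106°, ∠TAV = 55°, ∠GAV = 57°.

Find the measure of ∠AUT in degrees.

∠AUT = 76°

1. ∠AGV = 74°  [cyclic GATV, opposite ∠G+∠T]
2. ∠TGV = 55°  [same arc TV]
3. ∠AVG = 49°  [△GAV]
4. ∠GUV = 76°  [△GUV]
5. ∠AUT = 76°  [vertical angles at U]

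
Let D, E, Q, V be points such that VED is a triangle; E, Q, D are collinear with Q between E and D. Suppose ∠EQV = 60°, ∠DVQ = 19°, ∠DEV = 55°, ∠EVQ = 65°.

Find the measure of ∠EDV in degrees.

1. ∠DQV = 120°  [linear pair at Q on ED]
2. ∠QDV = 41°  [△VQD]
3. ∠EDV = 41°  [Q on ray DE]

∠EDV = 41°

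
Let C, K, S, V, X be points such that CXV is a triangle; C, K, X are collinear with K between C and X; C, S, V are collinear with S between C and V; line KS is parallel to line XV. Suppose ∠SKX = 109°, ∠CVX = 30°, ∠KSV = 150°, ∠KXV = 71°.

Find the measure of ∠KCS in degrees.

∠KCS = 79°

1. ∠CKS = 71°  [linear pair at K on CX]
2. ∠CSK = 30°  [KS∥XV, corresponding at S]
3. ∠KCS = 79°  [△CKS]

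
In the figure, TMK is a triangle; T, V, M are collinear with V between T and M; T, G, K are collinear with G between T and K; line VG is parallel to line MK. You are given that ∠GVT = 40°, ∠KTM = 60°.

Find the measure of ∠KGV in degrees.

1. ∠KMT = 40°  [VG∥MK, corresponding at V]
2. ∠MKT = 80°  [△TMK]
3. ∠TGV = 80°  [VG∥MK, corresponding at G]
4. ∠KGV = 100°  [linear pair at G on TK]

∠KGV = 100°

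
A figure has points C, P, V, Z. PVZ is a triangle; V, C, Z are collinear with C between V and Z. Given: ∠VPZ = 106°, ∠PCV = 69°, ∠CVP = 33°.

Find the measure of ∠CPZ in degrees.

1. ∠PCZ = 111°  [linear pair at C on VZ]
2. ∠PVZ = 33°  [C on ray VZ]
3. ∠PZV = 41°  [△PVZ]
4. ∠CZP = 41°  [C on ray ZV]
5. ∠CPZ = 28°  [△PCZ]

∠CPZ = 28°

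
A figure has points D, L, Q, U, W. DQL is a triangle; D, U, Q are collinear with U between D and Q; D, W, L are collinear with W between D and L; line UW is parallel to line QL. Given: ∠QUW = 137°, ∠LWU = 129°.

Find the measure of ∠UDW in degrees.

∠UDW = 86°

1. ∠DUW = 43°  [linear pair at U on DQ]
2. ∠DWU = 51°  [linear pair at W on DL]
3. ∠UDW = 86°  [△DUW]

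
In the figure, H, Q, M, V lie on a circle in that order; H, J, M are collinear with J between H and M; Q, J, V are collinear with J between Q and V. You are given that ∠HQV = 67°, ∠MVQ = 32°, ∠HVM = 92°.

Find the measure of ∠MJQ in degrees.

1. ∠HMV = 67°  [same arc HV]
2. ∠MHQ = 32°  [same arc QM]
3. ∠HQM = 88°  [cyclic HQMV, opposite ∠Q+∠V]
4. ∠MHV = 21°  [△HMV]
5. ∠HMQ = 60°  [△HQM]
6. ∠MQV = 21°  [same arc MV]
7. ∠MJQ = 99°  [△QJM]

∠MJQ = 99°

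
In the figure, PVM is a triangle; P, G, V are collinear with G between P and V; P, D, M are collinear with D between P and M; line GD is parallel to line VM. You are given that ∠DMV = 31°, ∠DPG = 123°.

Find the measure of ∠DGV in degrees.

∠DGV = 154°

1. ∠PMV = 31°  [D on ray MP]
2. ∠MPV = 123°  [G on PV, D on PM]
3. ∠MVP = 26°  [△PVM]
4. ∠DGP = 26°  [GD∥VM, corresponding at G]
5. ∠DGV = 154°  [linear pair at G on PV]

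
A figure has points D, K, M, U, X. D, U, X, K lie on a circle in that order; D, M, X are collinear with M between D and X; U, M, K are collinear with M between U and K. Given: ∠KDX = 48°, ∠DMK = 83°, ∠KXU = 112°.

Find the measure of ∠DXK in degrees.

1. ∠KUX = 48°  [same arc XK]
2. ∠KMX = 97°  [linear pair at M on DX]
3. ∠UKX = 20°  [△UXK]
4. ∠DXK = 63°  [△XMK]

∠DXK = 63°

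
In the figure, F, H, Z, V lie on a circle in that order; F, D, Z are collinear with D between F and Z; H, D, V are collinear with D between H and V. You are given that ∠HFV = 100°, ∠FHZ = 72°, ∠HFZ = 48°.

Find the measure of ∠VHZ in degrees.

∠VHZ = 52°

1. ∠HZV = 80°  [cyclic FHZV, opposite ∠F+∠Z]
2. ∠HVZ = 48°  [same arc HZ]
3. ∠VHZ = 52°  [△HZV]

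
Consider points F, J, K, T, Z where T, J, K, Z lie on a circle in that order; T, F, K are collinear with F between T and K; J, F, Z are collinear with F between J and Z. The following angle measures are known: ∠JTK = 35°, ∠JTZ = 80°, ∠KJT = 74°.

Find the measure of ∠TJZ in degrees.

∠TJZ = 29°

1. ∠JKT = 71°  [△TJK]
2. ∠JZT = 71°  [same arc TJ]
3. ∠TJZ = 29°  [△TJZ]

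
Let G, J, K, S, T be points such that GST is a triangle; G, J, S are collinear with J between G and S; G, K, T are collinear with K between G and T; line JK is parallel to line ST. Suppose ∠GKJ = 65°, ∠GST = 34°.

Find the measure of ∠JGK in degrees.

∠JGK = 81°

1. ∠GTS = 65°  [JK∥ST, corresponding at K]
2. ∠SGT = 81°  [△GST]
3. ∠JGK = 81°  [J on GS, K on GT]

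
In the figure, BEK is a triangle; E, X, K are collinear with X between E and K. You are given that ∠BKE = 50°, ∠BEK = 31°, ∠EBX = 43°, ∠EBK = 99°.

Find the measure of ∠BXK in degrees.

∠BXK = 74°

1. ∠BEX = 31°  [X on ray EK]
2. ∠BXE = 106°  [△BEX]
3. ∠BXK = 74°  [linear pair at X on EK]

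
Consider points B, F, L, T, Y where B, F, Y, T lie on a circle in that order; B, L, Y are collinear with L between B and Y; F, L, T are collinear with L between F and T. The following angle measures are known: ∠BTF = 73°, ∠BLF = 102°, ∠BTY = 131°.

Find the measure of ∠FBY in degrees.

∠FBY = 58°

1. ∠BYF = 73°  [same arc BF]
2. ∠BFY = 49°  [cyclic BFYT, opposite ∠F+∠T]
3. ∠FBY = 58°  [△BFY]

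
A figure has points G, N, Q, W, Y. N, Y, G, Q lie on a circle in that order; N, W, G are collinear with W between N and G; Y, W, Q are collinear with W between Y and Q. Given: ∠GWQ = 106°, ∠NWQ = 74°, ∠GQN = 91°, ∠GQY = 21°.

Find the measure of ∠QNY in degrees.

1. ∠NWY = 106°  [vertical angles at W]
2. ∠NGQ = 53°  [△GWQ]
3. ∠GNQ = 36°  [△NGQ]
4. ∠GNY = 21°  [same arc YG]
5. ∠NYQ = 53°  [△NWY]
6. ∠NQY = 70°  [△NWQ]
7. ∠QNY = 57°  [△NYQ]

∠QNY = 57°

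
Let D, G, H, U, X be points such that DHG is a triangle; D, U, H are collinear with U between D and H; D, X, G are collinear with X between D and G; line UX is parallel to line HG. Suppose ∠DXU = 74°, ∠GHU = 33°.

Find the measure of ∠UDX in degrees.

1. ∠DGH = 74°  [UX∥HG, corresponding at X]
2. ∠DHG = 33°  [U on ray HD]
3. ∠GDH = 73°  [△DHG]
4. ∠UDX = 73°  [U on DH, X on DG]

∠UDX = 73°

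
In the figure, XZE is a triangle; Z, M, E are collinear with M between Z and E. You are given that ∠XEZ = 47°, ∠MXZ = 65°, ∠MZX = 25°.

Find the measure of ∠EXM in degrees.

1. ∠MEX = 47°  [M on ray EZ]
2. ∠XMZ = 90°  [△XZM]
3. ∠EMX = 90°  [linear pair at M on ZE]
4. ∠EXM = 43°  [△XME]

∠EXM = 43°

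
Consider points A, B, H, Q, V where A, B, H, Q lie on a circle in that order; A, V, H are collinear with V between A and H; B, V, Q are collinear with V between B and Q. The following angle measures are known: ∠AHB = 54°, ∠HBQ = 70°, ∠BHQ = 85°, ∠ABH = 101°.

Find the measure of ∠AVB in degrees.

∠AVB = 124°

1. ∠AQB = 54°  [same arc AB]
2. ∠BAH = 25°  [△ABH]
3. ∠BAQ = 95°  [cyclic ABHQ, opposite ∠A+∠H]
4. ∠ABQ = 31°  [△ABQ]
5. ∠AVB = 124°  [△AVB]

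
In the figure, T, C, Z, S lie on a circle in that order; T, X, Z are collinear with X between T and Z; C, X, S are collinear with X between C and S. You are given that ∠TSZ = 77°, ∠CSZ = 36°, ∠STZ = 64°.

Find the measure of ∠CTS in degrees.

1. ∠TCZ = 103°  [cyclic TCZS, opposite ∠C+∠S]
2. ∠SZT = 39°  [△TZS]
3. ∠CTZ = 36°  [same arc CZ]
4. ∠CZT = 41°  [△TCZ]
5. ∠SCT = 39°  [same arc TS]
6. ∠CST = 41°  [same arc TC]
7. ∠CTS = 100°  [△TCS]

∠CTS = 100°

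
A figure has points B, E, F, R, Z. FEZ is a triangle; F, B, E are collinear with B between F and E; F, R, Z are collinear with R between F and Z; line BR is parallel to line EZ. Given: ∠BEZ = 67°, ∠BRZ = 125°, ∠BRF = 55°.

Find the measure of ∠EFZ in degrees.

∠EFZ = 58°

1. ∠FEZ = 67°  [B on ray EF]
2. ∠EZF = 55°  [BR∥EZ, corresponding at R]
3. ∠EFZ = 58°  [△FEZ]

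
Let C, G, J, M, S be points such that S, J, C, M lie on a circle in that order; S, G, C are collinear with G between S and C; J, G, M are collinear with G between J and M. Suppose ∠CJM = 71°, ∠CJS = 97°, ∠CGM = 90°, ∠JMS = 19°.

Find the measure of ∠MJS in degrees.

∠MJS = 26°

1. ∠CSM = 71°  [same arc CM]
2. ∠CMS = 83°  [cyclic SJCM, opposite ∠J+∠M]
3. ∠MCS = 26°  [△SCM]
4. ∠MJS = 26°  [same arc SM]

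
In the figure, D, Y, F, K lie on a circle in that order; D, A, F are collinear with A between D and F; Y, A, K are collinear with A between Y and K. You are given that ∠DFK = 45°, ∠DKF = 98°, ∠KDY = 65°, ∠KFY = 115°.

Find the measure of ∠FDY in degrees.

∠FDY = 28°

1. ∠DYK = 45°  [same arc DK]
2. ∠DYF = 82°  [cyclic DYFK, opposite ∠Y+∠K]
3. ∠DKY = 70°  [△DYK]
4. ∠DFY = 70°  [same arc DY]
5. ∠FDY = 28°  [△DYF]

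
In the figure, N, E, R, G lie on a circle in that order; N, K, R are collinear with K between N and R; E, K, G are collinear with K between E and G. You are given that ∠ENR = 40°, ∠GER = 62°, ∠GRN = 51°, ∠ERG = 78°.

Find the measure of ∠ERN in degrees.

1. ∠GEN = 51°  [same arc NG]
2. ∠ENG = 102°  [cyclic NERG, opposite ∠N+∠R]
3. ∠EGN = 27°  [△NEG]
4. ∠ERN = 27°  [same arc NE]

∠ERN = 27°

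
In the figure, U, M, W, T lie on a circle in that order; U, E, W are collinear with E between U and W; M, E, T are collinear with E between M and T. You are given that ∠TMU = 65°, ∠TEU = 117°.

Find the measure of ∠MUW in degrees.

1. ∠TWU = 65°  [same arc UT]
2. ∠TEW = 63°  [linear pair at E on UW]
3. ∠MTW = 52°  [△WET]
4. ∠MUW = 52°  [same arc MW]

∠MUW = 52°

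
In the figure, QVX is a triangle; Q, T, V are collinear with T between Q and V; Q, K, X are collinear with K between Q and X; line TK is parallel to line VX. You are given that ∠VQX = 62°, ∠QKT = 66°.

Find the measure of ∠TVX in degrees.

1. ∠KQT = 62°  [T on QV, K on QX]
2. ∠KTQ = 52°  [△QTK]
3. ∠KTV = 128°  [linear pair at T on QV]
4. ∠TVX = 52°  [TK∥VX, co-interior at V–T]

∠TVX = 52°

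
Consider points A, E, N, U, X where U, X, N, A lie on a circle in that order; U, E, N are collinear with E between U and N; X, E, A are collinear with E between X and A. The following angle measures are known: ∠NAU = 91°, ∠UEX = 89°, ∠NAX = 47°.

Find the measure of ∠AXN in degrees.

1. ∠NXU = 89°  [cyclic UXNA, opposite ∠X+∠A]
2. ∠NEX = 91°  [linear pair at E on UN]
3. ∠NUX = 47°  [same arc XN]
4. ∠UNX = 44°  [△UXN]
5. ∠AXN = 45°  [△XEN]

∠AXN = 45°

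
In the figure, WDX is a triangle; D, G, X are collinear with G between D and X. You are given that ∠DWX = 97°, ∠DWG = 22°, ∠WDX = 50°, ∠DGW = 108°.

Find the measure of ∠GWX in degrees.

1. ∠DXW = 33°  [△WDX]
2. ∠WGX = 72°  [linear pair at G on DX]
3. ∠GXW = 33°  [G on ray XD]
4. ∠GWX = 75°  [△WGX]

∠GWX = 75°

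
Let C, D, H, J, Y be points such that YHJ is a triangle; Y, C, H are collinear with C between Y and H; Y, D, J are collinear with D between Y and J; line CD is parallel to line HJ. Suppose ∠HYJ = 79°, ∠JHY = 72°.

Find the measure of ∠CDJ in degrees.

1. ∠HJY = 29°  [△YHJ]
2. ∠CDY = 29°  [CD∥HJ, corresponding at D]
3. ∠CDJ = 151°  [linear pair at D on YJ]

∠CDJ = 151°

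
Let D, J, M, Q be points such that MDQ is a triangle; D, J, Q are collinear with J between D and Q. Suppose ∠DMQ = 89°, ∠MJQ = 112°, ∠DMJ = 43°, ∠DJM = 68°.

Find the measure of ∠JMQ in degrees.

1. ∠JDM = 69°  [△MDJ]
2. ∠MDQ = 69°  [J on ray DQ]
3. ∠DQM = 22°  [△MDQ]
4. ∠JQM = 22°  [J on ray QD]
5. ∠JMQ = 46°  [△MJQ]

∠JMQ = 46°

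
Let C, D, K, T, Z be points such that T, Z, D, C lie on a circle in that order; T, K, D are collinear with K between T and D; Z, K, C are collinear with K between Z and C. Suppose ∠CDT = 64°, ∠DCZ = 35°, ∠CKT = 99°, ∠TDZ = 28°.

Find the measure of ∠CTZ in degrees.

∠CTZ = 88°

1. ∠CZT = 64°  [same arc TC]
2. ∠TCZ = 28°  [same arc TZ]
3. ∠CTZ = 88°  [△TZC]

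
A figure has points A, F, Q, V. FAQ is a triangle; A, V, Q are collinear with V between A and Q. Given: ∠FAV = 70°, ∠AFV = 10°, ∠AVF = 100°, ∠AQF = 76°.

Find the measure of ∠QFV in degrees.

∠QFV = 24°

1. ∠FVQ = 80°  [linear pair at V on AQ]
2. ∠FQV = 76°  [V on ray QA]
3. ∠QFV = 24°  [△FVQ]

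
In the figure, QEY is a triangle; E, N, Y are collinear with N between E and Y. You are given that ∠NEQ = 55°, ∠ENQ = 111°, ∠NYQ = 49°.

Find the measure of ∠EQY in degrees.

1. ∠QEY = 55°  [N on ray EY]
2. ∠EYQ = 49°  [N on ray YE]
3. ∠EQY = 76°  [△QEY]

∠EQY = 76°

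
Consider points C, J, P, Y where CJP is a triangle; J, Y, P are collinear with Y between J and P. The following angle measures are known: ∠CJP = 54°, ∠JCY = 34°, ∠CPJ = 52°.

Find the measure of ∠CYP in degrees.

∠CYP = 88°

1. ∠CJY = 54°  [Y on ray JP]
2. ∠CYJ = 92°  [△CJY]
3. ∠CYP = 88°  [linear pair at Y on JP]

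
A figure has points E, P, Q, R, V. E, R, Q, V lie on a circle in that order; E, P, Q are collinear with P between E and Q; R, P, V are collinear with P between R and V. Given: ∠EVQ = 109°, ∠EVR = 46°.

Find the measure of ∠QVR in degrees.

1. ∠ERQ = 71°  [cyclic ERQV, opposite ∠R+∠V]
2. ∠EQR = 46°  [same arc ER]
3. ∠QER = 63°  [△ERQ]
4. ∠QVR = 63°  [same arc RQ]

∠QVR = 63°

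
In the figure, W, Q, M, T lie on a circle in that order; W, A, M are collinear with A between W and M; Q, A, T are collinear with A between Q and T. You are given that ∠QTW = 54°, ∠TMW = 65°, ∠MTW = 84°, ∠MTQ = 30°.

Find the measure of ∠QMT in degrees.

∠QMT = 119°

1. ∠TQW = 65°  [same arc WT]
2. ∠QWT = 61°  [△WQT]
3. ∠QMT = 119°  [cyclic WQMT, opposite ∠W+∠M]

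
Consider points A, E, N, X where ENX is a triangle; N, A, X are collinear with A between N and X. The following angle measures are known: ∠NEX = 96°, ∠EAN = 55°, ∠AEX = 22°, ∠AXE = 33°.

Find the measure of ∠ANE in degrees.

∠ANE = 51°

1. ∠EXN = 33°  [A on ray XN]
2. ∠ENX = 51°  [△ENX]
3. ∠ANE = 51°  [A on ray NX]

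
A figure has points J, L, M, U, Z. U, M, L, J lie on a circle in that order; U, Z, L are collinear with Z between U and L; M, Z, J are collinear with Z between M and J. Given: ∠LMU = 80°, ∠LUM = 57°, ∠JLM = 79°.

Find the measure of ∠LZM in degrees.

∠LZM = 93°

1. ∠MLU = 43°  [△UML]
2. ∠LJM = 57°  [same arc ML]
3. ∠JML = 44°  [△MLJ]
4. ∠LZM = 93°  [△MZL]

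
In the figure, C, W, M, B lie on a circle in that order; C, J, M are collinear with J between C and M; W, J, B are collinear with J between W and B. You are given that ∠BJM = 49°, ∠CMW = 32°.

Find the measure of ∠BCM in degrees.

1. ∠BJC = 131°  [linear pair at J on CM]
2. ∠CBW = 32°  [same arc CW]
3. ∠BCM = 17°  [△CJB]

∠BCM = 17°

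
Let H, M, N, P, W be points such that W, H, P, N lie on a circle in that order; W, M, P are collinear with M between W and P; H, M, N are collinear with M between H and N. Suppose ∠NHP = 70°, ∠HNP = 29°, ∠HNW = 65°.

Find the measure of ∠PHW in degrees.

1. ∠HWP = 29°  [same arc HP]
2. ∠HPW = 65°  [same arc WH]
3. ∠PHW = 86°  [△WHP]

∠PHW = 86°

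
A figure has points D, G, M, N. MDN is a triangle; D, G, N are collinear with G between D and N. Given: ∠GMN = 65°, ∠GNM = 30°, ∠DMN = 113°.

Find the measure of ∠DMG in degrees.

1. ∠MGN = 85°  [△MGN]
2. ∠DNM = 30°  [G on ray ND]
3. ∠MDN = 37°  [△MDN]
4. ∠DGM = 95°  [linear pair at G on DN]
5. ∠GDM = 37°  [G on ray DN]
6. ∠DMG = 48°  [△MDG]

∠DMG = 48°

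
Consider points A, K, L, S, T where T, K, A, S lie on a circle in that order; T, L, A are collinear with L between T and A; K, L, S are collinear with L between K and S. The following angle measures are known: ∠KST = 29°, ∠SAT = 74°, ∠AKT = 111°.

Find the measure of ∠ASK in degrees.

∠ASK = 40°

1. ∠KAT = 29°  [same arc TK]
2. ∠ATK = 40°  [△TKA]
3. ∠ASK = 40°  [same arc KA]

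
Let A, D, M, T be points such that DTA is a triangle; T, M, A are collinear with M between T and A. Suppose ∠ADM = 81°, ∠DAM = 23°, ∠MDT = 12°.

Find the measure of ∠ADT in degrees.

1. ∠AMD = 76°  [△DMA]
2. ∠DAT = 23°  [M on ray AT]
3. ∠DMT = 104°  [linear pair at M on TA]
4. ∠DTM = 64°  [△DTM]
5. ∠ATD = 64°  [M on ray TA]
6. ∠ADT = 93°  [△DTA]

∠ADT = 93°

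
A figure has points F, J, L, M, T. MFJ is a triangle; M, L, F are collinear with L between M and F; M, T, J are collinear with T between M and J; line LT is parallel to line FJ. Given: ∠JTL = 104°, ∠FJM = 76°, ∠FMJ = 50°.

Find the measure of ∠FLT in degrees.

∠FLT = 126°

1. ∠LTM = 76°  [linear pair at T on MJ]
2. ∠LMT = 50°  [L on MF, T on MJ]
3. ∠MLT = 54°  [△MLT]
4. ∠FLT = 126°  [linear pair at L on MF]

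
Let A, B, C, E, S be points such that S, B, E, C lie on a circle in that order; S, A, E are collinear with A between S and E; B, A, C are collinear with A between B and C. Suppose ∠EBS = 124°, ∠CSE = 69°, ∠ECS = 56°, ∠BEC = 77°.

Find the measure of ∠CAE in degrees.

1. ∠CBE = 69°  [same arc EC]
2. ∠CES = 55°  [△SEC]
3. ∠BCE = 34°  [△BEC]
4. ∠CAE = 91°  [△EAC]

∠CAE = 91°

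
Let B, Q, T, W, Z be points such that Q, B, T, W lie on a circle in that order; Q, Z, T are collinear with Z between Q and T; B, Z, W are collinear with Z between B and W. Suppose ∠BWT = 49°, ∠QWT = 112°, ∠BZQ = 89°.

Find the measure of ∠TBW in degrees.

∠TBW = 26°

1. ∠BQT = 49°  [same arc BT]
2. ∠QBT = 68°  [cyclic QBTW, opposite ∠B+∠W]
3. ∠BZT = 91°  [linear pair at Z on QT]
4. ∠BTQ = 63°  [△QBT]
5. ∠TBW = 26°  [△BZT]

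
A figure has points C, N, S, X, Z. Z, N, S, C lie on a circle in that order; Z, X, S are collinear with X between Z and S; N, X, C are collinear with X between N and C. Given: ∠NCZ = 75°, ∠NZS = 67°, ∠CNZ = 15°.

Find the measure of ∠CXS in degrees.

1. ∠NCS = 67°  [same arc NS]
2. ∠CSZ = 15°  [same arc ZC]
3. ∠CXS = 98°  [△SXC]

∠CXS = 98°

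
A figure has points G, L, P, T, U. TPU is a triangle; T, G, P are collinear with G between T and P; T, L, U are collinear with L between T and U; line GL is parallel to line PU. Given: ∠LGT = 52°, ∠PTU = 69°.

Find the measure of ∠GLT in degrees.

∠GLT = 59°

1. ∠TPU = 52°  [GL∥PU, corresponding at G]
2. ∠PUT = 59°  [△TPU]
3. ∠GLT = 59°  [GL∥PU, corresponding at L]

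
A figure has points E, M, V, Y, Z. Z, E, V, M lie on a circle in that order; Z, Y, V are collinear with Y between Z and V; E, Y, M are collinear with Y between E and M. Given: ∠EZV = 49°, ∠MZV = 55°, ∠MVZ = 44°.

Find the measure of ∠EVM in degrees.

1. ∠EMV = 49°  [same arc EV]
2. ∠MEV = 55°  [same arc VM]
3. ∠EVM = 76°  [△EVM]

∠EVM = 76°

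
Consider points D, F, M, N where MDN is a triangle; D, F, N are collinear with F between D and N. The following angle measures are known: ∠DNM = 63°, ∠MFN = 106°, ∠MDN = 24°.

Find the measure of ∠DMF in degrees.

∠DMF = 82°

1. ∠DFM = 74°  [linear pair at F on DN]
2. ∠FDM = 24°  [F on ray DN]
3. ∠DMF = 82°  [△MDF]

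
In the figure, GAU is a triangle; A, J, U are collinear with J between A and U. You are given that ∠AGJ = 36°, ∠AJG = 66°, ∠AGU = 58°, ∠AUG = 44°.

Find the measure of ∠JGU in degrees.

1. ∠GJU = 114°  [linear pair at J on AU]
2. ∠GUJ = 44°  [J on ray UA]
3. ∠JGU = 22°  [△GJU]

∠JGU = 22°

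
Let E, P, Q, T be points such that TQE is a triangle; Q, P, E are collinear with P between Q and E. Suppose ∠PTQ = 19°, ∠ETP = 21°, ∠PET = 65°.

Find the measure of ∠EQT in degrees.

1. ∠EPT = 94°  [△TPE]
2. ∠QPT = 86°  [linear pair at P on QE]
3. ∠PQT = 75°  [△TQP]
4. ∠EQT = 75°  [P on ray QE]

∠EQT = 75°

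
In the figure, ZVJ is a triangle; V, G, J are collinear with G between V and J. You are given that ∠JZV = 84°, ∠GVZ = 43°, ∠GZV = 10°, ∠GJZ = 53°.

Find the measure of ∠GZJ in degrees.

∠GZJ = 74°

1. ∠VGZ = 127°  [△ZVG]
2. ∠JGZ = 53°  [linear pair at G on VJ]
3. ∠GZJ = 74°  [△ZGJ]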